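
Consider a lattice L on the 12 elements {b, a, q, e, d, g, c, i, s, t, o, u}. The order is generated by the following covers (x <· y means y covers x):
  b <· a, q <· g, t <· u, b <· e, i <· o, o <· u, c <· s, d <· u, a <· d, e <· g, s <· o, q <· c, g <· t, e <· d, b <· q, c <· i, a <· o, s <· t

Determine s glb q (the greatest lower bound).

Common lower bounds of {s, q}: b, q.
The greatest among these is q.

q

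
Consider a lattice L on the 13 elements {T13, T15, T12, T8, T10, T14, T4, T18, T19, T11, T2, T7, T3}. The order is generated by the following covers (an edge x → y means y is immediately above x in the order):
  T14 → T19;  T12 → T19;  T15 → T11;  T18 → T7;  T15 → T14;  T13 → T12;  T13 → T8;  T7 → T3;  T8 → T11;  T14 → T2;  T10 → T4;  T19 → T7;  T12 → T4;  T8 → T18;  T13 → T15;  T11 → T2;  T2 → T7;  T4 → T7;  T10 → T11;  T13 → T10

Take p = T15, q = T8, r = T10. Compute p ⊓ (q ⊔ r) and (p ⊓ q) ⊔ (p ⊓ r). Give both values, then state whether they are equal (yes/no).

q ⊔ r = T11, so p ⊓ (q ⊔ r) = T15 ⊓ T11 = T15.
p ⊓ q = T13 and p ⊓ r = T13, so (p ⊓ q) ⊔ (p ⊓ r) = T13 ⊔ T13 = T13.
Equal: no.

T15; T13; no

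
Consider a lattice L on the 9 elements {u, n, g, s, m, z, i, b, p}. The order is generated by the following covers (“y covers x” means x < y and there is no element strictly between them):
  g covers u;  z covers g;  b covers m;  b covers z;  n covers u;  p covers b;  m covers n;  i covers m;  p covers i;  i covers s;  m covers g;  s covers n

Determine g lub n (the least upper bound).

m

Common upper bounds of {g, n}: b, i, m, p.
The least among these is m.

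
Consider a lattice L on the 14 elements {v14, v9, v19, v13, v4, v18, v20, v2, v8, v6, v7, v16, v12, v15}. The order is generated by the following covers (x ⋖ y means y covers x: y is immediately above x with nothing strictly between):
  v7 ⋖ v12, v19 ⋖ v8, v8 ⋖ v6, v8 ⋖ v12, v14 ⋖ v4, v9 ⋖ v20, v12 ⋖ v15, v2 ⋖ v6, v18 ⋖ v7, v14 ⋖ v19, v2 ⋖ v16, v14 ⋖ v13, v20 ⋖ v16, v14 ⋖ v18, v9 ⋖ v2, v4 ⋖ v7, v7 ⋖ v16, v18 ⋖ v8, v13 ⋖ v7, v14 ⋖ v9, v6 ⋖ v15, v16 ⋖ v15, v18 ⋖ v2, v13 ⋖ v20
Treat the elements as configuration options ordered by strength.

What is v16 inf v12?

Common lower bounds of {v16, v12}: v13, v14, v18, v4, v7.
The greatest among these is v7.

v7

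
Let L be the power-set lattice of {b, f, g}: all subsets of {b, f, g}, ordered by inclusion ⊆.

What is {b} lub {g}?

{b,g}

Under ⊆, join is union: {b} ∪ {g} = {b,g}.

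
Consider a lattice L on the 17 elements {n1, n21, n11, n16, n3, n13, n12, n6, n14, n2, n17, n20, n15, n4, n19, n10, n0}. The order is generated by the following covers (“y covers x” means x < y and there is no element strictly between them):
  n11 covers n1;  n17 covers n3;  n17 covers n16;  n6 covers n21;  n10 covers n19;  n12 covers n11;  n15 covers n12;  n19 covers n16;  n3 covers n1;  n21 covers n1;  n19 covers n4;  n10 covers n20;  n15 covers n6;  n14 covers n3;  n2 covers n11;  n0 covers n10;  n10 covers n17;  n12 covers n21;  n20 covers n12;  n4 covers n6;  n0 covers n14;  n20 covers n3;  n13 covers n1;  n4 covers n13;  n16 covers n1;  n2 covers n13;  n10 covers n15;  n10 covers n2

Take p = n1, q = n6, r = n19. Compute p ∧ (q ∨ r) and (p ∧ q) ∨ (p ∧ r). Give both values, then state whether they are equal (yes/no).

q ∨ r = n19, so p ∧ (q ∨ r) = n1 ∧ n19 = n1.
p ∧ q = n1 and p ∧ r = n1, so (p ∧ q) ∨ (p ∧ r) = n1 ∨ n1 = n1.
Equal: yes.

n1; n1; yes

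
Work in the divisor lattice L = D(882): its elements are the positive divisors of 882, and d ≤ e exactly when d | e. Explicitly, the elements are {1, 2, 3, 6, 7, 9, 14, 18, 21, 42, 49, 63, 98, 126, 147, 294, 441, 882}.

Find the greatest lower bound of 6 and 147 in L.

3

Common lower bounds of {6, 147}: 1, 3.
The greatest among these is 3.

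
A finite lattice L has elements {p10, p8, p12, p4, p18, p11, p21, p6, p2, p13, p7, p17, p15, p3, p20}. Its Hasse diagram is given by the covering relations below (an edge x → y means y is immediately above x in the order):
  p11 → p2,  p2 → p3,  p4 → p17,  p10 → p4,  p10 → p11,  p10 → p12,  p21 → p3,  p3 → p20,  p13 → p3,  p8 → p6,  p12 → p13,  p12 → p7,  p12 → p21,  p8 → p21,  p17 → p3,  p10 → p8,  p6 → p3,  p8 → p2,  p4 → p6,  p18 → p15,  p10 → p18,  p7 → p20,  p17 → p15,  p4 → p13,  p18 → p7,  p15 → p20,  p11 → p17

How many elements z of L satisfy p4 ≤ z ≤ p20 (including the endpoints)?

7

The interval [p4, p20] = {p13, p15, p17, p20, p3, p4, p6}, which has 7 elements.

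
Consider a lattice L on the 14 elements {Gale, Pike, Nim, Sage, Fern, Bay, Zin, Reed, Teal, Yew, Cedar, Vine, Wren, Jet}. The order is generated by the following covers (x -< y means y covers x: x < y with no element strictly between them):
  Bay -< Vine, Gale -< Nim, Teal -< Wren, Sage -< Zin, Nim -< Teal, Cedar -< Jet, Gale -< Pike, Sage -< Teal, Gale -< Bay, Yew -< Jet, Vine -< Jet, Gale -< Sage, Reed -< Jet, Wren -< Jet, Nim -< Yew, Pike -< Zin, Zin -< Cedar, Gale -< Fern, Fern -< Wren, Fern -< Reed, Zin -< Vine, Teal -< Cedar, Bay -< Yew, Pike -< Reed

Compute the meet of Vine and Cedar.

Zin

Common lower bounds of {Vine, Cedar}: Gale, Pike, Sage, Zin.
The greatest among these is Zin.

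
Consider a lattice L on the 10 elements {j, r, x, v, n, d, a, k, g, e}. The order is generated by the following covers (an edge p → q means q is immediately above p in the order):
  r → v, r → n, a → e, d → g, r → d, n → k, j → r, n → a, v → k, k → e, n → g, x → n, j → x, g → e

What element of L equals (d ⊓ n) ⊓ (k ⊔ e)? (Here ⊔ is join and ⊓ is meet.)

d ∧ n = r
k ∨ e = e
r ∧ e = r

r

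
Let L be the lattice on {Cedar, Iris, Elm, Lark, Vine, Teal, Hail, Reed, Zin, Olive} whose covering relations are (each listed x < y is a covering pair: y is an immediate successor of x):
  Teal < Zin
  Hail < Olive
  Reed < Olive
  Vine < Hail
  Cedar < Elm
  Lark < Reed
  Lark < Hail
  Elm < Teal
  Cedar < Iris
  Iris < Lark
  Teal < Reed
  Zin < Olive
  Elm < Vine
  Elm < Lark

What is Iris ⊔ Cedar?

Iris

Common upper bounds of {Iris, Cedar}: Hail, Iris, Lark, Olive, Reed.
The least among these is Iris.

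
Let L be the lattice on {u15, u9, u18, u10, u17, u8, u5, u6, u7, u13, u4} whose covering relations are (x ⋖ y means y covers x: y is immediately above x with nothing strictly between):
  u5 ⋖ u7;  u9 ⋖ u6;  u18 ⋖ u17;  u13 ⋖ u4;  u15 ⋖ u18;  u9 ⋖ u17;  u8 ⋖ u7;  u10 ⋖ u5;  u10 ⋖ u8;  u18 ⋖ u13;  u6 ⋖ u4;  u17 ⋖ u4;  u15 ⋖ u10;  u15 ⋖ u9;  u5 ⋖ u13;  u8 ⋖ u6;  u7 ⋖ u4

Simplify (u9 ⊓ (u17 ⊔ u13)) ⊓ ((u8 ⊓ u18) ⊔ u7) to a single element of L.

u17 ∨ u13 = u4
u9 ∧ u4 = u9
u8 ∧ u18 = u15
u15 ∨ u7 = u7
u9 ∧ u7 = u15

u15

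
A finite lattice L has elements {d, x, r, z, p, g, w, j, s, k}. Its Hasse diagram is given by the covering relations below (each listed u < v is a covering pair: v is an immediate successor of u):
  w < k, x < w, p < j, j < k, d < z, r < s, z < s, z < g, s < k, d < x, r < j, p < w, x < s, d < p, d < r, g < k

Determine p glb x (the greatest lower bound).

Common lower bounds of {p, x}: d.
The greatest among these is d.

d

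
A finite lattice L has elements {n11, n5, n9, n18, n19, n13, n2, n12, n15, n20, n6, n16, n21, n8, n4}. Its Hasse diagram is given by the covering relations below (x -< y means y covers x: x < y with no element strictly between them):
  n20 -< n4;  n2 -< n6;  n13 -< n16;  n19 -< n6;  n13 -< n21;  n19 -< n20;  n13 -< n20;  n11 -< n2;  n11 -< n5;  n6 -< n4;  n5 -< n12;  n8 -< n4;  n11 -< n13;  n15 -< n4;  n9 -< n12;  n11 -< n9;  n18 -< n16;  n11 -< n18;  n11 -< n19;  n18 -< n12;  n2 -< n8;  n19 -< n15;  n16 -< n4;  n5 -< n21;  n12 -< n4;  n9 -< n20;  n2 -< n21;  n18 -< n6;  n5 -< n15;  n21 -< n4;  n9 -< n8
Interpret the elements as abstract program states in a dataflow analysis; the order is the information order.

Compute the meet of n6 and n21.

Common lower bounds of {n6, n21}: n11, n2.
The greatest among these is n2.

n2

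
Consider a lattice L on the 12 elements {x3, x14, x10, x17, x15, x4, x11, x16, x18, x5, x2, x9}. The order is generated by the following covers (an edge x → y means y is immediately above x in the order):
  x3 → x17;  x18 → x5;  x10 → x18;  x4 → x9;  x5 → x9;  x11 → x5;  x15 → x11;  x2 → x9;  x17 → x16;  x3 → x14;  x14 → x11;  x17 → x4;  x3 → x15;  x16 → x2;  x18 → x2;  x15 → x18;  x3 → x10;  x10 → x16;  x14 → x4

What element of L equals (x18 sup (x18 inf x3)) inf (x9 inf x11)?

x18 ∧ x3 = x3
x18 ∨ x3 = x18
x9 ∧ x11 = x11
x18 ∧ x11 = x15

x15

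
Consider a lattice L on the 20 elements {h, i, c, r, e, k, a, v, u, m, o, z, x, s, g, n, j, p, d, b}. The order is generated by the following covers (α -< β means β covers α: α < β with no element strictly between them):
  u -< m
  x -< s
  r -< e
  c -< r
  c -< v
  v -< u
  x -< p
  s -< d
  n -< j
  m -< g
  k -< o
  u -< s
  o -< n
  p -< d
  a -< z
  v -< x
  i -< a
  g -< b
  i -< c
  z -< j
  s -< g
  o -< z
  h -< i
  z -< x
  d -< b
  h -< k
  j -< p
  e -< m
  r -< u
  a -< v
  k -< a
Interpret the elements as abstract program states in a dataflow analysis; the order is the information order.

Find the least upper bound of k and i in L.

a

Common upper bounds of {k, i}: a, b, d, g, j, m, p, s, u, v, x, z.
The least among these is a.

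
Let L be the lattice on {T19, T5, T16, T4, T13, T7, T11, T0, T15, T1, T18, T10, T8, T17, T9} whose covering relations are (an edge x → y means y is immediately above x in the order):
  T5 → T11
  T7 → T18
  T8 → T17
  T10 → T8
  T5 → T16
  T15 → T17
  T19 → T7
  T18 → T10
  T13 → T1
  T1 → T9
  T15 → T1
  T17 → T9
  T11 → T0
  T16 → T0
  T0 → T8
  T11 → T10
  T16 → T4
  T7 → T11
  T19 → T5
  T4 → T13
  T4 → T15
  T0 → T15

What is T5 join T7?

T11

Common upper bounds of {T5, T7}: T0, T1, T10, T11, T15, T17, T8, T9.
The least among these is T11.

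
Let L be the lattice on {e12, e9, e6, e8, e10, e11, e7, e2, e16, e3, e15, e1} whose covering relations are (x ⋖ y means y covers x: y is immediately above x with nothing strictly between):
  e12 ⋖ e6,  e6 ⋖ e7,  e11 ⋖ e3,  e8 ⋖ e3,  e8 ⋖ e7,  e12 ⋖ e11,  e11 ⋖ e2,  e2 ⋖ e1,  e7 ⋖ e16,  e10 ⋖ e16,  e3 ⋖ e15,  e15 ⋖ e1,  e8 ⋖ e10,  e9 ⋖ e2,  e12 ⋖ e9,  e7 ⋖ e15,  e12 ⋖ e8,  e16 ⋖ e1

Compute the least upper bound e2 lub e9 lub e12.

Common upper bounds of {e2, e9, e12}: e1, e2.
The least among these is e2.

e2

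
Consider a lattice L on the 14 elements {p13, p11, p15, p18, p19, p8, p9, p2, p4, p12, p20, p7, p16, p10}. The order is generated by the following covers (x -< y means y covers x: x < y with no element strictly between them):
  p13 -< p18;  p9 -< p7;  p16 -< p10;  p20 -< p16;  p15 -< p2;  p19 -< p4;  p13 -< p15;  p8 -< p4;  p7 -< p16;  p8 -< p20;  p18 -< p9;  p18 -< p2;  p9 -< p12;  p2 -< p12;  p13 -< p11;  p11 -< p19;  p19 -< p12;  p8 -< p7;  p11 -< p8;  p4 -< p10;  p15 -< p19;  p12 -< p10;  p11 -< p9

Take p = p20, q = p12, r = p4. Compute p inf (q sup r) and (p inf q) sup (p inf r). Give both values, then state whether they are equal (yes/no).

p20; p8; no

q sup r = p10, so p inf (q sup r) = p20 inf p10 = p20.
p inf q = p11 and p inf r = p8, so (p inf q) sup (p inf r) = p11 sup p8 = p8.
Equal: no.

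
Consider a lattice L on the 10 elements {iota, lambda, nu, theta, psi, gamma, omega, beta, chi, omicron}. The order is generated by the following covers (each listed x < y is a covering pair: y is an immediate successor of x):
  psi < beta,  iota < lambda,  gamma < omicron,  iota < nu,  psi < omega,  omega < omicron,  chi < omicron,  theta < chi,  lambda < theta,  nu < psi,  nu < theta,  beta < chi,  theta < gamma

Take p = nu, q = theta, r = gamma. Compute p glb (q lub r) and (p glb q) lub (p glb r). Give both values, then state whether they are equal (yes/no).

nu; nu; yes

q lub r = gamma, so p glb (q lub r) = nu glb gamma = nu.
p glb q = nu and p glb r = nu, so (p glb q) lub (p glb r) = nu lub nu = nu.
Equal: yes.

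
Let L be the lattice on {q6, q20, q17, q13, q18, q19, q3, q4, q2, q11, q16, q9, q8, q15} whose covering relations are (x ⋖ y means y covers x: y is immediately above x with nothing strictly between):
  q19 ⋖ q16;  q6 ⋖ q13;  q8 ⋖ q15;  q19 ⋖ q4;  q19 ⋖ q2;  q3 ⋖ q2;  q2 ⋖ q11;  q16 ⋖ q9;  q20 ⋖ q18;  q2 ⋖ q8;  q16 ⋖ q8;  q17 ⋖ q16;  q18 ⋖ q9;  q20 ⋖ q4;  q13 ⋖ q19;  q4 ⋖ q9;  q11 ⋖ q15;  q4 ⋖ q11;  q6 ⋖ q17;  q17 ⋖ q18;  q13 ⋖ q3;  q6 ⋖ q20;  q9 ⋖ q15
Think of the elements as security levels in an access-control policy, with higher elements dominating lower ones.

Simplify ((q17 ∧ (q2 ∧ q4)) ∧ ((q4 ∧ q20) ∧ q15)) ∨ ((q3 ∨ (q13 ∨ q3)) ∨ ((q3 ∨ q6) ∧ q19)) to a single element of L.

q3

q2 ∧ q4 = q19
q17 ∧ q19 = q6
q4 ∧ q20 = q20
q20 ∧ q15 = q20
q6 ∧ q20 = q6
q13 ∨ q3 = q3
q3 ∨ q3 = q3
q3 ∨ q6 = q3
q3 ∧ q19 = q13
q3 ∨ q13 = q3
q6 ∨ q3 = q3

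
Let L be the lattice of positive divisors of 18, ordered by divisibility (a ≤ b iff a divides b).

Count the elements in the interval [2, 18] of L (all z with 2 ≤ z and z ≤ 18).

3

The interval [2, 18] = {18, 2, 6}, which has 3 elements.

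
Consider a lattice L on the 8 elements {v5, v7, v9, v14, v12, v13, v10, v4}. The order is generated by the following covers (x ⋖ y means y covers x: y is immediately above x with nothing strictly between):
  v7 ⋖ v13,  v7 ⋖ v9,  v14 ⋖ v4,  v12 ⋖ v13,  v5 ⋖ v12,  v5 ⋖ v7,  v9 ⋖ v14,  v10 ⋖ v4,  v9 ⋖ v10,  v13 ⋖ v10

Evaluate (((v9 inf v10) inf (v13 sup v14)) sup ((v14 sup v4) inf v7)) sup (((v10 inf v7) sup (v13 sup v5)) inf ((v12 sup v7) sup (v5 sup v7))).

v10

v9 ∧ v10 = v9
v13 ∨ v14 = v4
v9 ∧ v4 = v9
v14 ∨ v4 = v4
v4 ∧ v7 = v7
v9 ∨ v7 = v9
v10 ∧ v7 = v7
v13 ∨ v5 = v13
v7 ∨ v13 = v13
v12 ∨ v7 = v13
v5 ∨ v7 = v7
v13 ∨ v7 = v13
v13 ∧ v13 = v13
v9 ∨ v13 = v10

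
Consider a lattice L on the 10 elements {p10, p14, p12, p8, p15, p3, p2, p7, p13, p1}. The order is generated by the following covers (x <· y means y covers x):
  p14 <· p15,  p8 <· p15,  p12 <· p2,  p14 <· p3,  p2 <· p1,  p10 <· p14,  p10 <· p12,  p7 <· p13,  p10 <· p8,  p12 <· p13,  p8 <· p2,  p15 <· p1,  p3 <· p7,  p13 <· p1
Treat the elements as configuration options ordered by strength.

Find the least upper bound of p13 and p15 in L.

p1

Common upper bounds of {p13, p15}: p1.
The least among these is p1.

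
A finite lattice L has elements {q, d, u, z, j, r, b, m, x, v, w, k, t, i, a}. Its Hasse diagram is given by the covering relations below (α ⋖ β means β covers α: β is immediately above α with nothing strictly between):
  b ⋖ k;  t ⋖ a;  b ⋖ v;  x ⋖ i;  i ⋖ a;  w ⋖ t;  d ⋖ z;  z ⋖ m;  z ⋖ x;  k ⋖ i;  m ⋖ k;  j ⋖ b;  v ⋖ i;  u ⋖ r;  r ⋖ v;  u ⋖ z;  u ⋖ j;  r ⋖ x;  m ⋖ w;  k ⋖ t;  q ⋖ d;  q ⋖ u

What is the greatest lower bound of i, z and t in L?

z

Common lower bounds of {i, z, t}: d, q, u, z.
The greatest among these is z.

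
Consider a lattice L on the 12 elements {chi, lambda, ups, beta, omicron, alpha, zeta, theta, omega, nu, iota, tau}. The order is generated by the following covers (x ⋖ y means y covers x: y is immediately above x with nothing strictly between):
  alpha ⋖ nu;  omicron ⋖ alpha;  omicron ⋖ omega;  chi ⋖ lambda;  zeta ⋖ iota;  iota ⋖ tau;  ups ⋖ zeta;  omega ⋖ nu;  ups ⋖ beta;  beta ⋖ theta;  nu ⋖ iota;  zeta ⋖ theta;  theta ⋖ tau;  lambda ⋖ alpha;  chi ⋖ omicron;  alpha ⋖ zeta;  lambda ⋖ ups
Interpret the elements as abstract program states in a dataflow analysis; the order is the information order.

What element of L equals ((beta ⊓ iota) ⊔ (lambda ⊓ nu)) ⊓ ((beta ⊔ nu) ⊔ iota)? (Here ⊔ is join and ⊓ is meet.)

beta ∧ iota = ups
lambda ∧ nu = lambda
ups ∨ lambda = ups
beta ∨ nu = tau
tau ∨ iota = tau
ups ∧ tau = ups

ups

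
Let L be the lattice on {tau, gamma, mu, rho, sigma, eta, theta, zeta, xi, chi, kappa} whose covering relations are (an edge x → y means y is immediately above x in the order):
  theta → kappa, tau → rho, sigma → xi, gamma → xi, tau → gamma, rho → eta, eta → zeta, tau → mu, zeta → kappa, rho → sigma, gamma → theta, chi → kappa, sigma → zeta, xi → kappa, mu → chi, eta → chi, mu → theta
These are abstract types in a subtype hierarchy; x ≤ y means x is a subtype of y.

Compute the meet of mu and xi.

tau

Common lower bounds of {mu, xi}: tau.
The greatest among these is tau.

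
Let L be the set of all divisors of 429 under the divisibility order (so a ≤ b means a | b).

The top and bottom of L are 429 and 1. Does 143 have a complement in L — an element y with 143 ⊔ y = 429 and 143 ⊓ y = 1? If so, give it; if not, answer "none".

3

Need y with 143 ∨ y = 429 and 143 ∧ y = 1.
Checking each element gives: 3.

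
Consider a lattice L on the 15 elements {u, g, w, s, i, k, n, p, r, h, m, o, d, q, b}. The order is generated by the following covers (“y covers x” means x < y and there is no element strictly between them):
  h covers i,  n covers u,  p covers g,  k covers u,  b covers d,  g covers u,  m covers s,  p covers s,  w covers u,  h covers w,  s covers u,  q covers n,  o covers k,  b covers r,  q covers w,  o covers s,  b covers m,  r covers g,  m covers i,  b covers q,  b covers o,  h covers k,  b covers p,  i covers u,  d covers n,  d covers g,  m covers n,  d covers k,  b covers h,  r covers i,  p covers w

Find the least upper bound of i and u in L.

i

Common upper bounds of {i, u}: b, h, i, m, r.
The least among these is i.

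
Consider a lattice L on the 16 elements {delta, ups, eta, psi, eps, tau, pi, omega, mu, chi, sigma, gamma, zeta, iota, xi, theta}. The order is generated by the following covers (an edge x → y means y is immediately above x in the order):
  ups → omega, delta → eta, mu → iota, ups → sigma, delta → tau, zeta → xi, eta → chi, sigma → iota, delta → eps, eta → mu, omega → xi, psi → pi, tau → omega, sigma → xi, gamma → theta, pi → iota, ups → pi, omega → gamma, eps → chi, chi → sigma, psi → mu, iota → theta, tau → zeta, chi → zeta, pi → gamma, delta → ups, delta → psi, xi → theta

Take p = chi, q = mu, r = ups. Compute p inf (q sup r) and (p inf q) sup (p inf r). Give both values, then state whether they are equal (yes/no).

q sup r = iota, so p inf (q sup r) = chi inf iota = chi.
p inf q = eta and p inf r = delta, so (p inf q) sup (p inf r) = eta sup delta = eta.
Equal: no.

chi; eta; no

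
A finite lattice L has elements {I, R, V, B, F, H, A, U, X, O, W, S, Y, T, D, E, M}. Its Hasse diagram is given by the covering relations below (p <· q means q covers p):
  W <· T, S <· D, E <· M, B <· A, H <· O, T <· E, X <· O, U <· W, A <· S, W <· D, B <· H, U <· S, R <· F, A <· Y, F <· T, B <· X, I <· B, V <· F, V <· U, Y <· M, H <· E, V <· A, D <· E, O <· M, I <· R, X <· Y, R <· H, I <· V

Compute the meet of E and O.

H

Common lower bounds of {E, O}: B, H, I, R.
The greatest among these is H.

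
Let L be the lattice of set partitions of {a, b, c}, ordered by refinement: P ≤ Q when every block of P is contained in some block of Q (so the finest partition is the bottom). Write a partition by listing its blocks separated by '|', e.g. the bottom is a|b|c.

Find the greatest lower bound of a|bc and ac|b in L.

a|b|c

Common lower bounds of {a|bc, ac|b}: a|b|c.
The greatest among these is a|b|c.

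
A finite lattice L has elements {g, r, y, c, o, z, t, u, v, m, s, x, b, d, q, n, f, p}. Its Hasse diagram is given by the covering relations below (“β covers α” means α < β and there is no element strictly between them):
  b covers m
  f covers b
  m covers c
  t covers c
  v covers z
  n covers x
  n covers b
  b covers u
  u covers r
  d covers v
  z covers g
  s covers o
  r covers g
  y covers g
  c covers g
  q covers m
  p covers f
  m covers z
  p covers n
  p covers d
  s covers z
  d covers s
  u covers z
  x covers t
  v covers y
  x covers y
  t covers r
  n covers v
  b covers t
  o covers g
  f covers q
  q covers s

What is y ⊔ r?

x

Common upper bounds of {y, r}: n, p, x.
The least among these is x.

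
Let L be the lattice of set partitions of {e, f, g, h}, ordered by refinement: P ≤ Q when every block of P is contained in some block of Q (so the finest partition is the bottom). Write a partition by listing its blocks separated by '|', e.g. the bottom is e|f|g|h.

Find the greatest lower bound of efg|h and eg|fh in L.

Common lower bounds of {efg|h, eg|fh}: eg|f|h, e|f|g|h.
The greatest among these is eg|f|h.

eg|f|h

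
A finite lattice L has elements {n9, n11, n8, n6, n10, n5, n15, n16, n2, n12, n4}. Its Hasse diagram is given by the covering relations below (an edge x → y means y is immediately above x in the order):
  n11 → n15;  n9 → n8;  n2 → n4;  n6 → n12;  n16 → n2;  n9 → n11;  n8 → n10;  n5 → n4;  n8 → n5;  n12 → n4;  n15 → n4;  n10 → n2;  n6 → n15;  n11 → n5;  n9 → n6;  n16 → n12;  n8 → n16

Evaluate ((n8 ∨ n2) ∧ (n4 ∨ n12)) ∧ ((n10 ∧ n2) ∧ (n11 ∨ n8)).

n8

n8 ∨ n2 = n2
n4 ∨ n12 = n4
n2 ∧ n4 = n2
n10 ∧ n2 = n10
n11 ∨ n8 = n5
n10 ∧ n5 = n8
n2 ∧ n8 = n8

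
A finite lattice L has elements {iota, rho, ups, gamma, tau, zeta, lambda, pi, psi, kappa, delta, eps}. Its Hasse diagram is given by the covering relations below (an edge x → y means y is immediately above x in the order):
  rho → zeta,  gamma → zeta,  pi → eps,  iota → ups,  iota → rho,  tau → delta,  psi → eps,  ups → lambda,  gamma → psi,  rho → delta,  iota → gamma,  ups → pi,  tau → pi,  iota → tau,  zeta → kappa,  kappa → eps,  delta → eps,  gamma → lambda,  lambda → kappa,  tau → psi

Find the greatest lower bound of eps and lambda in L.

lambda

Common lower bounds of {eps, lambda}: gamma, iota, lambda, ups.
The greatest among these is lambda.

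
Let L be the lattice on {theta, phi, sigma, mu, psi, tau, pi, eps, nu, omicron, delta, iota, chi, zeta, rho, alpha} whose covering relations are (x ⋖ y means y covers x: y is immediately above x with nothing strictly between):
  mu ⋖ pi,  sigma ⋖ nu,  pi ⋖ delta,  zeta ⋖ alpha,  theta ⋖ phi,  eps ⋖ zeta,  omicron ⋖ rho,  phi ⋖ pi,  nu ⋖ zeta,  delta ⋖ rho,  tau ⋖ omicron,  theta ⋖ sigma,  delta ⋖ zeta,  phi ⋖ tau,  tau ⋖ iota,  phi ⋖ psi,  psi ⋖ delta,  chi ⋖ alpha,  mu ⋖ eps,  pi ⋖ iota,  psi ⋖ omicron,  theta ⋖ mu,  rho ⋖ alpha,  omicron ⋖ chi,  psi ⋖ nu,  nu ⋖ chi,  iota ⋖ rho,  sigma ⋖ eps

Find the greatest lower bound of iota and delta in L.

Common lower bounds of {iota, delta}: mu, phi, pi, theta.
The greatest among these is pi.

pi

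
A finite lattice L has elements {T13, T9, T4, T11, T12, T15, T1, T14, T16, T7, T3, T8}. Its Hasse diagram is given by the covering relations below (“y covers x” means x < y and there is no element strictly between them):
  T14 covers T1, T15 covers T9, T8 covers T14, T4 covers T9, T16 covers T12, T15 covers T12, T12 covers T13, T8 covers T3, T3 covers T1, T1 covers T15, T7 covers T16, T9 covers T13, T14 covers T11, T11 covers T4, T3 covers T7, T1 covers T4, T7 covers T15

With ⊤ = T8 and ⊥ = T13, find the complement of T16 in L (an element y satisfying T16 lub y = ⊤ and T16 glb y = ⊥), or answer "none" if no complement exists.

Need y with T16 ∨ y = T8 and T16 ∧ y = T13.
Checking each element gives: T11.

T11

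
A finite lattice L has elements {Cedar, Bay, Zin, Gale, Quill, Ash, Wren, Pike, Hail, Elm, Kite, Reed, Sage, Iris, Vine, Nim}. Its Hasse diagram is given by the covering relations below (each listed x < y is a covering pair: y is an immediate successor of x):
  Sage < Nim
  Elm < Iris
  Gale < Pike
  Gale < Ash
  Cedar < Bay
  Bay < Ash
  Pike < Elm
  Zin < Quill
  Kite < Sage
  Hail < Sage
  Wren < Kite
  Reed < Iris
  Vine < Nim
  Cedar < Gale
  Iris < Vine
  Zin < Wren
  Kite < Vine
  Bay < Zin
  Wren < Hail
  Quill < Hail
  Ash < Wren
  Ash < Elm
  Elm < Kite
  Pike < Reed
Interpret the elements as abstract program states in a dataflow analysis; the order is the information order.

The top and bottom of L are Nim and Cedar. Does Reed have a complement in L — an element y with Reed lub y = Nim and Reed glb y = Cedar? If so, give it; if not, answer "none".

Need y with Reed ∨ y = Nim and Reed ∧ y = Cedar.
Checking each element gives: Quill.

Quill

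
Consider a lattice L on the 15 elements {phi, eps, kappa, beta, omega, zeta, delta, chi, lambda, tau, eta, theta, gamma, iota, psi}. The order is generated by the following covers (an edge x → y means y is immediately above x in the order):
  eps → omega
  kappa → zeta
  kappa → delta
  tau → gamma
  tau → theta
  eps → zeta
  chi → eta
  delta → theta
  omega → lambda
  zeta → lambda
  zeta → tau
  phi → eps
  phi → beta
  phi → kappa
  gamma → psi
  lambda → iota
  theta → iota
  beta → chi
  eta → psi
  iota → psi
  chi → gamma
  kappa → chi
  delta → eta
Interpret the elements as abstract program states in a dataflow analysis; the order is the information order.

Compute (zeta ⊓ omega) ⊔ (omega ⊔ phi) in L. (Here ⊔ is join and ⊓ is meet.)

omega

zeta ∧ omega = eps
omega ∨ phi = omega
eps ∨ omega = omega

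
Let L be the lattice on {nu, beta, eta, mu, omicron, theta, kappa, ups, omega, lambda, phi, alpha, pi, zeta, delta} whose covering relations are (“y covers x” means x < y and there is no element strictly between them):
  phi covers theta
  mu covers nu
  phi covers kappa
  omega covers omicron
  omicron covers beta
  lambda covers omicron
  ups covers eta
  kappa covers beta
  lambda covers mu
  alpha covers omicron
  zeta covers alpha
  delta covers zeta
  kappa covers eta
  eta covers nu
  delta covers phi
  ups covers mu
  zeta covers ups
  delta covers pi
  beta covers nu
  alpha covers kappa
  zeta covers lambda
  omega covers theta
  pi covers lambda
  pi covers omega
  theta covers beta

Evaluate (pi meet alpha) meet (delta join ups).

omicron

pi ∧ alpha = omicron
delta ∨ ups = delta
omicron ∧ delta = omicron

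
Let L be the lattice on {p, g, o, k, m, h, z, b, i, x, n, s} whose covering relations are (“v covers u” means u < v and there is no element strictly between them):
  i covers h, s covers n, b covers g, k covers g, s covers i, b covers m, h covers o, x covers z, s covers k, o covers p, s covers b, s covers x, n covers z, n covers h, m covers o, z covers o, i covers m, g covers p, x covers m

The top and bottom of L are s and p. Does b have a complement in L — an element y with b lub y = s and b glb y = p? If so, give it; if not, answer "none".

none

For every candidate y, either b ∨ y ≠ s or b ∧ y ≠ p; no complement exists.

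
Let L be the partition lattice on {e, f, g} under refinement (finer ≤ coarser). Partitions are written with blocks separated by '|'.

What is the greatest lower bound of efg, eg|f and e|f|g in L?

Common lower bounds of {efg, eg|f, e|f|g}: e|f|g.
The greatest among these is e|f|g.

e|f|g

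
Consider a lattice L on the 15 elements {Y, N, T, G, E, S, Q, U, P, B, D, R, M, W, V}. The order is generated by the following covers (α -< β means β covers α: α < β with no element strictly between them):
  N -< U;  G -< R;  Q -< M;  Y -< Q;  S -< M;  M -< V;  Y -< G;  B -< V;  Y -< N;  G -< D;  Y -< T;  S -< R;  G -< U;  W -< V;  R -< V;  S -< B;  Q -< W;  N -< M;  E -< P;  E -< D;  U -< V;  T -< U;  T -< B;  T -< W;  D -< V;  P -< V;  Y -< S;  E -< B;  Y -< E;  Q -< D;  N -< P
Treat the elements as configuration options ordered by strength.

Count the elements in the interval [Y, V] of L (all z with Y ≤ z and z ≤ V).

The interval [Y, V] = {B, D, E, G, M, N, P, Q, R, S, T, U, V, W, Y}, which has 15 elements.

15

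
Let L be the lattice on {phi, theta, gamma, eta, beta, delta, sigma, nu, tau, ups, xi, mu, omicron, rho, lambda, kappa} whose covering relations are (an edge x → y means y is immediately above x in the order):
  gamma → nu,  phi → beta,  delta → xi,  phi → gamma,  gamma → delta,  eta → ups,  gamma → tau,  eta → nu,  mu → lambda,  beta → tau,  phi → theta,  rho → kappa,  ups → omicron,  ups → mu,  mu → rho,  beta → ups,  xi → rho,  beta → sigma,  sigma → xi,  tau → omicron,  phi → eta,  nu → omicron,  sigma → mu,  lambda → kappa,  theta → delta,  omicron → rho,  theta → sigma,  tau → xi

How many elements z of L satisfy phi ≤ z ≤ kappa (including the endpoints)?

The interval [phi, kappa] = {beta, delta, eta, gamma, kappa, lambda, mu, nu, omicron, phi, rho, sigma, tau, theta, ups, xi}, which has 16 elements.

16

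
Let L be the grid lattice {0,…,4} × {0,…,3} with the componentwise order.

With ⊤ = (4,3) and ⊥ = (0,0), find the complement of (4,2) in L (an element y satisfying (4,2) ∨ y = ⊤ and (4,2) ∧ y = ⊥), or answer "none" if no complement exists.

none

For every candidate y, either (4,2) ∨ y ≠ (4,3) or (4,2) ∧ y ≠ (0,0); no complement exists.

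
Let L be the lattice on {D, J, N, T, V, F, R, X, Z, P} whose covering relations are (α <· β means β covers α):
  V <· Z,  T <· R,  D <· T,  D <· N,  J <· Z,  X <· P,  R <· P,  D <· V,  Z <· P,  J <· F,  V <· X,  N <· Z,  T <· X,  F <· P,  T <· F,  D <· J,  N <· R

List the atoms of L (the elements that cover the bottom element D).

The atoms are exactly the elements that cover D: J, N, T, V.

J, N, T, V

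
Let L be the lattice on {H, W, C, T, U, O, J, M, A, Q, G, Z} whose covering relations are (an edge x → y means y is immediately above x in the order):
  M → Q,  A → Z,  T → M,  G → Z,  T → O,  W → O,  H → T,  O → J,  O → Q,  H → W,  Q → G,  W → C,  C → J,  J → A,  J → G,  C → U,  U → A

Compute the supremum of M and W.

Common upper bounds of {M, W}: G, Q, Z.
The least among these is Q.

Q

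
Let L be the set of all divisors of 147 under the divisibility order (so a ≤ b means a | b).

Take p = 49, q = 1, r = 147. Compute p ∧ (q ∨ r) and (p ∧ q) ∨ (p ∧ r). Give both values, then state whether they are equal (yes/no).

49; 49; yes

q ∨ r = 147, so p ∧ (q ∨ r) = 49 ∧ 147 = 49.
p ∧ q = 1 and p ∧ r = 49, so (p ∧ q) ∨ (p ∧ r) = 1 ∨ 49 = 49.
Equal: yes.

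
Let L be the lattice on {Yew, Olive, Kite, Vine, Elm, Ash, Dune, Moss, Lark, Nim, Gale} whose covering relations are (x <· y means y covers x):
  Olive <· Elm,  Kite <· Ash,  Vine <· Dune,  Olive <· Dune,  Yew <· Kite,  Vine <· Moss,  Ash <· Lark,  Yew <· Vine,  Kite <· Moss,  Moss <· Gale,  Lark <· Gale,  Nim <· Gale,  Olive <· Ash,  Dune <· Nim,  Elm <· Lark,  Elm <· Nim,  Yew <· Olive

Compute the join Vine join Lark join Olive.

Gale

Common upper bounds of {Vine, Lark, Olive}: Gale.
The least among these is Gale.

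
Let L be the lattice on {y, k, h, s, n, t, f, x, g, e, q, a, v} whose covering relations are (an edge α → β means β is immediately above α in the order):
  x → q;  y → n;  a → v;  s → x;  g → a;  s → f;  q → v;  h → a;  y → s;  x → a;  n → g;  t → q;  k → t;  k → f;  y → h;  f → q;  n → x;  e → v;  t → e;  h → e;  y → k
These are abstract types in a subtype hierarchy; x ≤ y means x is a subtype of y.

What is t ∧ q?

t

Common lower bounds of {t, q}: k, t, y.
The greatest among these is t.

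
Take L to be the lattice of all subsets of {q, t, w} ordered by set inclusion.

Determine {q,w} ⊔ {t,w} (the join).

{q,t,w}

Under ⊆, join is union: {q,w} ∪ {t,w} = {q,t,w}.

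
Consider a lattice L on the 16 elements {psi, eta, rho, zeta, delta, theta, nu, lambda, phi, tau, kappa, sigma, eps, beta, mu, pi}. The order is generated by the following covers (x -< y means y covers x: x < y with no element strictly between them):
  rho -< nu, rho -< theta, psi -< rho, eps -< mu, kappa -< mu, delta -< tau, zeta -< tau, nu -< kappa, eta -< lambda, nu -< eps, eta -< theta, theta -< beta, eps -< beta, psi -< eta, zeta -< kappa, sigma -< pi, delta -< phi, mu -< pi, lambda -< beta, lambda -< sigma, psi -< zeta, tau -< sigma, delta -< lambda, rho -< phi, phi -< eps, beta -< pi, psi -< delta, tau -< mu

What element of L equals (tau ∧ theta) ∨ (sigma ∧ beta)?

lambda

tau ∧ theta = psi
sigma ∧ beta = lambda
psi ∨ lambda = lambda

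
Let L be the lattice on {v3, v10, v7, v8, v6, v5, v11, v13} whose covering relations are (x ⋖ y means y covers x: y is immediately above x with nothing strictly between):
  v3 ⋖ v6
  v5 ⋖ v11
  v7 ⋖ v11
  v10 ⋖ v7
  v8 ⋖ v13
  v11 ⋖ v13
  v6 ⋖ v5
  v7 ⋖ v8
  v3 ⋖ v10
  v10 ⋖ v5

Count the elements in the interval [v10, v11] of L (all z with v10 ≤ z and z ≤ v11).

The interval [v10, v11] = {v10, v11, v5, v7}, which has 4 elements.

4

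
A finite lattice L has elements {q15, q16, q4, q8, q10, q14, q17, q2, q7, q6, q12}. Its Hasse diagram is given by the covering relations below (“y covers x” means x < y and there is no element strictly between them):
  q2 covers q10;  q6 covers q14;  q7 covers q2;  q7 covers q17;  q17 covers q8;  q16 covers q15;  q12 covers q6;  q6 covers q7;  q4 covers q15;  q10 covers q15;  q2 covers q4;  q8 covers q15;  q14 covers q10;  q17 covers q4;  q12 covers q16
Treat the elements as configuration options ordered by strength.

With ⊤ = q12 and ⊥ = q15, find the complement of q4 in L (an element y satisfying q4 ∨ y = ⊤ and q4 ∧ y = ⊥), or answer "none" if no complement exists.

Need y with q4 ∨ y = q12 and q4 ∧ y = q15.
Checking each element gives: q16.

q16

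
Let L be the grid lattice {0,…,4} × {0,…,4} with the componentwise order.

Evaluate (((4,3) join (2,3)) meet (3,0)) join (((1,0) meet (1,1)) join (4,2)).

(4,2)

(4,3) ∨ (2,3) = (4,3)
(4,3) ∧ (3,0) = (3,0)
(1,0) ∧ (1,1) = (1,0)
(1,0) ∨ (4,2) = (4,2)
(3,0) ∨ (4,2) = (4,2)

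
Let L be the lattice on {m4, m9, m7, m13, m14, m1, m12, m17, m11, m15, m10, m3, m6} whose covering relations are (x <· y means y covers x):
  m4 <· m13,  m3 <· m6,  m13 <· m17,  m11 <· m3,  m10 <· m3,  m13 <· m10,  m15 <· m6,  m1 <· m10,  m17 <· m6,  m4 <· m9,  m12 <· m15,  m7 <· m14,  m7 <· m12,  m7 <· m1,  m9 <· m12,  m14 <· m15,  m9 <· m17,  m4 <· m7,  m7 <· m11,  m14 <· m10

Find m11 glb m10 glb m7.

m7

Common lower bounds of {m11, m10, m7}: m4, m7.
The greatest among these is m7.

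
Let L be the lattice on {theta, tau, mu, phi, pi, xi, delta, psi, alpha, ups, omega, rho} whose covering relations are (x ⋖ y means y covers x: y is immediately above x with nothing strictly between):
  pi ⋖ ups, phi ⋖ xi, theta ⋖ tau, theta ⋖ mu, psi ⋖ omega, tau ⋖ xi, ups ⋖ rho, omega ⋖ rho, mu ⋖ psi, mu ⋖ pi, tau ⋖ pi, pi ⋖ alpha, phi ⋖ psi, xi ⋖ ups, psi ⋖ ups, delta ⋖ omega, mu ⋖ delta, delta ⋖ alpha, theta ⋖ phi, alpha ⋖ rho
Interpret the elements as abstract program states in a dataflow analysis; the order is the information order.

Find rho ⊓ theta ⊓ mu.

theta

Common lower bounds of {rho, theta, mu}: theta.
The greatest among these is theta.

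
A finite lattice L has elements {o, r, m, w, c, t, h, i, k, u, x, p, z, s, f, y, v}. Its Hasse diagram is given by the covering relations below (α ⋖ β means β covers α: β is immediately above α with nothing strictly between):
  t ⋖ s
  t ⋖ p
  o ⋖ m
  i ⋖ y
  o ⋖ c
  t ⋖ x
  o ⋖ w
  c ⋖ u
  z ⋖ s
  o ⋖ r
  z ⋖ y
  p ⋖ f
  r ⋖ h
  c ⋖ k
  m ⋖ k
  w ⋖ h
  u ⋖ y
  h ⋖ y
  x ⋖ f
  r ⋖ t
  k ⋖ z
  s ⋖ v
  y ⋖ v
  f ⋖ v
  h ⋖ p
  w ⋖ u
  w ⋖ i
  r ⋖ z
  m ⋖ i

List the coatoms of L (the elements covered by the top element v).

f, s, y

The coatoms are exactly the elements covered by v: f, s, y.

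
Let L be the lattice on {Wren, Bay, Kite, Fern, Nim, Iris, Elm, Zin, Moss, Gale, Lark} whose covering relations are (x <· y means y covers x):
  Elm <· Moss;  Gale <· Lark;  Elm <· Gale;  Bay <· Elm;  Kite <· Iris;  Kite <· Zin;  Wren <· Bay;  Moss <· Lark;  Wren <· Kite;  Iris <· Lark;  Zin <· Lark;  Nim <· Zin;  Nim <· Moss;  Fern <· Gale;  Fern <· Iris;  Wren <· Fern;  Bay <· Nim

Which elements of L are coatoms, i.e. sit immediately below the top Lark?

The coatoms are exactly the elements covered by Lark: Gale, Iris, Moss, Zin.

Gale, Iris, Moss, Zin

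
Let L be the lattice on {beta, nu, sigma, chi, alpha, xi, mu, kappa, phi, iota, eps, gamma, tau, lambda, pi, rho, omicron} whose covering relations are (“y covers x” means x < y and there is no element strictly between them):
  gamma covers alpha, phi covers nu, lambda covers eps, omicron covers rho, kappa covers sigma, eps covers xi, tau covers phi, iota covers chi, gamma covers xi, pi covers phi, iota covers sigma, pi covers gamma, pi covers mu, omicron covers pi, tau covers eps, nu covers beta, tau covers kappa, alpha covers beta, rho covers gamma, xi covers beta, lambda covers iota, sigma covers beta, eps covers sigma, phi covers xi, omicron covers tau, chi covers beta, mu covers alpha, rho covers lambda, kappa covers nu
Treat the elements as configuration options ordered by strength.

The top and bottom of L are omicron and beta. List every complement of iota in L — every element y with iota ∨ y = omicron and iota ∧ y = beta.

mu, nu, phi, pi

Need y with iota ∨ y = omicron and iota ∧ y = beta.
Checking each element gives: mu, nu, phi, pi.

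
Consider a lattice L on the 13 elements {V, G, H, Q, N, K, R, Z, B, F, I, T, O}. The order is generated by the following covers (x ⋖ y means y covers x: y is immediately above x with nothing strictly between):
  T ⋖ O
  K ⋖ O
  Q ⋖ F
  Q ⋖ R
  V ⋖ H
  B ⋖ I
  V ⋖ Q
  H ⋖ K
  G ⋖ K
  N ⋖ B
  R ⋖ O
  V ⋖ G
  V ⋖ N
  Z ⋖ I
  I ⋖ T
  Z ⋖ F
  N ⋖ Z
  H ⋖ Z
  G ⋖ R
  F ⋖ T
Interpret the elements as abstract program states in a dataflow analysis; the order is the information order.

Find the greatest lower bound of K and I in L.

Common lower bounds of {K, I}: H, V.
The greatest among these is H.

H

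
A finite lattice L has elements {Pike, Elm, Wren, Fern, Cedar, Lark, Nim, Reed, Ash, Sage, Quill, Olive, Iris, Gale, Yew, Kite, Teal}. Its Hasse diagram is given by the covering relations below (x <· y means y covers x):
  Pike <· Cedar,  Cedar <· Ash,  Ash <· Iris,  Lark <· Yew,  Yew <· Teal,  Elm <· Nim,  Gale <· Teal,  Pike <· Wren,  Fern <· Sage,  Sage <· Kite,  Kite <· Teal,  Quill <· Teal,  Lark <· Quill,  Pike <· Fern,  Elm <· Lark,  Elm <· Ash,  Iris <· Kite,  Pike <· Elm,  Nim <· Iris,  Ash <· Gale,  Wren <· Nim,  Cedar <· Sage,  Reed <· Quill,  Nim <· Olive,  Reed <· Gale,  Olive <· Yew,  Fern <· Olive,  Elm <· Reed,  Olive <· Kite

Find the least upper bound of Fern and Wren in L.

Olive

Common upper bounds of {Fern, Wren}: Kite, Olive, Teal, Yew.
The least among these is Olive.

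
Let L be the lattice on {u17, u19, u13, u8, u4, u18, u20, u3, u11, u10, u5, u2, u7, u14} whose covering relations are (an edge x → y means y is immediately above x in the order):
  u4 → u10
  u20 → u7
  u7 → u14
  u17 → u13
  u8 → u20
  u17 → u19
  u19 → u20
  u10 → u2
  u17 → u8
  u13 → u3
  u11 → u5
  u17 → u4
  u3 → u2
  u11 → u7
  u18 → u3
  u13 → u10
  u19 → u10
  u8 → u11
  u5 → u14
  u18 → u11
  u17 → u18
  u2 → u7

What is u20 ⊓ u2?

Common lower bounds of {u20, u2}: u17, u19.
The greatest among these is u19.

u19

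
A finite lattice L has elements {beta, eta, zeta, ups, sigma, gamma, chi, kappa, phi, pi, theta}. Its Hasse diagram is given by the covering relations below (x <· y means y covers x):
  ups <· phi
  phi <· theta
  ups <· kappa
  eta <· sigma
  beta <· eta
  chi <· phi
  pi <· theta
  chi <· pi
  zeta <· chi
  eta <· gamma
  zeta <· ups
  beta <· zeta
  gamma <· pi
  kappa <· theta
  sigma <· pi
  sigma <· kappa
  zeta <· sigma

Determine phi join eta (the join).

theta

Common upper bounds of {phi, eta}: theta.
The least among these is theta.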